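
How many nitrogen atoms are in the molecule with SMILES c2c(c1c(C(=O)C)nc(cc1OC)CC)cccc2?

The symbol for nitrogen appears 1 time in the SMILES.

1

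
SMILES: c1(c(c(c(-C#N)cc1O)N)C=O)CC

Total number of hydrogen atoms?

Hydrogens are implicit in SMILES; fill each atom to its normal valence:
  5 × C (aromatic): no H
  1 × C: 3 H
  1 × C: 2 H
  1 × C (aromatic): 1 H
  1 × C: 1 H
  1 × C: no H
  1 × N: 2 H
  1 × N: no H
  1 × O: 1 H
  1 × O: no H
  Total hydrogens = 10.

10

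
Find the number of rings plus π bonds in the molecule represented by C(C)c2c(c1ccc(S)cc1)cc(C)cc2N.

8

Molecular formula from the SMILES: C15H17NS.
DoU = (2C + 2 + N − H − X)/2 = (2·15 + 2 + 1 − 17 − 0)/2 = 16/2 = 8.
(Structurally: 2 ring(s) + 6 π bond(s) = 8.)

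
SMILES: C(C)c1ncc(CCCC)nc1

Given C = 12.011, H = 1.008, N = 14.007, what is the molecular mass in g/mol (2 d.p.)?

164.25

Molecular formula: C10H16N2.
M = 10×12.011 + 16×1.008 + 2×14.007 = 164.25 g/mol.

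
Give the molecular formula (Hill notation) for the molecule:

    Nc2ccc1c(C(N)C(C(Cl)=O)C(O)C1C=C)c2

C13H15ClN2O2

Heavy atoms from the SMILES: 13 C, 1 Cl, 2 N, 2 O.
Implicit hydrogens by atom environment:
  5 × C: 1 H each → 5
  3 × C (aromatic): 1 H each → 3
  3 × C (aromatic): no H
  2 × N: 2 H each → 4
  1 × C: 2 H
  1 × C: no H
  1 × Cl: no H
  1 × O: 1 H
  1 × O: no H
  Total hydrogens = 15.
Molecular formula: C13H15ClN2O2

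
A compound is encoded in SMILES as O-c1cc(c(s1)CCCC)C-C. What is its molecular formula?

C10H16OS

Heavy atoms from the SMILES: 10 C, 1 O, 1 S.
Implicit hydrogens by atom environment:
  4 × C: 2 H each → 8
  3 × C (aromatic): no H
  2 × C: 3 H each → 6
  1 × C (aromatic): 1 H
  1 × O: 1 H
  1 × S (aromatic): no H
  Total hydrogens = 16.
Molecular formula: C10H16OS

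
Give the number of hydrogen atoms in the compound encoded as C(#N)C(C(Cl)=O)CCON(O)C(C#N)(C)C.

Hydrogens are implicit in SMILES; fill each atom to its normal valence:
  4 × C: no H
  3 × N: no H
  2 × C: 3 H each → 6
  2 × C: 2 H each → 4
  2 × O: no H
  1 × C: 1 H
  1 × Cl: no H
  1 × O: 1 H
  Total hydrogens = 12.

12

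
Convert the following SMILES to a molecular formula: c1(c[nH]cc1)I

C4H4IN

Heavy atoms from the SMILES: 4 C, 1 I, 1 N.
Implicit hydrogens by atom environment:
  3 × C (aromatic): 1 H each → 3
  1 × C (aromatic): no H
  1 × I: no H
  1 × N (aromatic): 1 H
  Total hydrogens = 4.
Molecular formula: C4H4IN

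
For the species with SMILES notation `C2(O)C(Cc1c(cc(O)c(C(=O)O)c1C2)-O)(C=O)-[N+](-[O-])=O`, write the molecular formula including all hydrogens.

Heavy atoms from the SMILES: 12 C, 1 N, 8 O.
Implicit hydrogens by atom environment:
  5 × C (aromatic): no H
  4 × O: 1 H each → 4
  3 × O: no H
  2 × C: 2 H each → 4
  2 × C: 1 H each → 2
  2 × C: no H
  1 × C (aromatic): 1 H
  1 × N (charge +1): no H
  1 × O (charge -1): no H
  Total hydrogens = 11.
Molecular formula: C12H11NO8

C12H11NO8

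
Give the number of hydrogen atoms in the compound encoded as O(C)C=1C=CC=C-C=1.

8

Hydrogens are implicit in SMILES; fill each atom to its normal valence:
  5 × C (aromatic): 1 H each → 5
  1 × C: 3 H
  1 × C (aromatic): no H
  1 × O: no H
  Total hydrogens = 8.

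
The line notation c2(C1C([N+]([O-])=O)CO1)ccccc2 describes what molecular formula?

Heavy atoms from the SMILES: 9 C, 1 N, 3 O.
Implicit hydrogens by atom environment:
  5 × C (aromatic): 1 H each → 5
  2 × C: 1 H each → 2
  2 × O: no H
  1 × C: 2 H
  1 × C (aromatic): no H
  1 × N (charge +1): no H
  1 × O (charge -1): no H
  Total hydrogens = 9.
Molecular formula: C9H9NO3

C9H9NO3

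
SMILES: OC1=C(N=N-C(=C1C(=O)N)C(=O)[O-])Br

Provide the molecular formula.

C6H3BrN3O4-

Heavy atoms from the SMILES: 1 Br, 6 C, 3 N, 4 O.
Implicit hydrogens by atom environment:
  4 × C (aromatic): no H
  2 × C: no H
  2 × N (aromatic): no H
  2 × O: no H
  1 × Br: no H
  1 × N: 2 H
  1 × O: 1 H
  1 × O (charge -1): no H
  Total hydrogens = 3.
Net charge -1.
Molecular formula: C6H3BrN3O4-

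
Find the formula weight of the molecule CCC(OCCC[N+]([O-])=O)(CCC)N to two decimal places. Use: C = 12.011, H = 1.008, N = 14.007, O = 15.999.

Molecular formula: C9H20N2O3.
M = 9×12.011 + 20×1.008 + 2×14.007 + 3×15.999 = 204.27 g/mol.

204.27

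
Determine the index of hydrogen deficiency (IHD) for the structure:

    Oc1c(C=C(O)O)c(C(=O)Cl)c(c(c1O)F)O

6

Molecular formula from the SMILES: C9H6ClFO6.
DoU = (2C + 2 + N − H − X)/2 = (2·9 + 2 + 0 − 6 − 2)/2 = 12/2 = 6.
(Structurally: 1 ring(s) + 5 π bond(s) = 6.)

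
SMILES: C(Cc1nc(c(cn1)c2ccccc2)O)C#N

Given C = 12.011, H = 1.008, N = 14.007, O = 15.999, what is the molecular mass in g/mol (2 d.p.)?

225.25

Molecular formula: C13H11N3O.
M = 13×12.011 + 11×1.008 + 3×14.007 + 1×15.999 = 225.25 g/mol.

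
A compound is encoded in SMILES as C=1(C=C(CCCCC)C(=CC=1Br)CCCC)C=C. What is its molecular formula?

C17H25Br

Heavy atoms from the SMILES: 1 Br, 17 C.
Implicit hydrogens by atom environment:
  8 × C: 2 H each → 16
  4 × C (aromatic): no H
  2 × C: 3 H each → 6
  2 × C (aromatic): 1 H each → 2
  1 × Br: no H
  1 × C: 1 H
  Total hydrogens = 25.
Molecular formula: C17H25Br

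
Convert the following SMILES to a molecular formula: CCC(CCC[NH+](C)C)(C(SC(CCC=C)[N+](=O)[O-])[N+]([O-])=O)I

Heavy atoms from the SMILES: 14 C, 1 I, 3 N, 4 O, 1 S.
Implicit hydrogens by atom environment:
  7 × C: 2 H each → 14
  3 × C: 3 H each → 9
  3 × C: 1 H each → 3
  2 × N (charge +1): no H
  2 × O: no H
  2 × O (charge -1): no H
  1 × C: no H
  1 × I: no H
  1 × N (charge +1): 1 H
  1 × S: no H
  Total hydrogens = 27.
Net charge +1.
Molecular formula: C14H27IN3O4S+

C14H27IN3O4S+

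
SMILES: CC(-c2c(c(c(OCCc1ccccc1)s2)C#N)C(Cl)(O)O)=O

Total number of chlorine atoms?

1

The symbol for chlorine appears 1 time in the SMILES.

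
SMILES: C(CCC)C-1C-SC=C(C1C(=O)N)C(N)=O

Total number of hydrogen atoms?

Hydrogens are implicit in SMILES; fill each atom to its normal valence:
  4 × C: 2 H each → 8
  3 × C: 1 H each → 3
  3 × C: no H
  2 × N: 2 H each → 4
  2 × O: no H
  1 × C: 3 H
  1 × S: no H
  Total hydrogens = 18.

18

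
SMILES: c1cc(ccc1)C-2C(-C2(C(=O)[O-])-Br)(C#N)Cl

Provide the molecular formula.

Heavy atoms from the SMILES: 1 Br, 11 C, 1 Cl, 1 N, 2 O.
Implicit hydrogens by atom environment:
  5 × C (aromatic): 1 H each → 5
  4 × C: no H
  1 × Br: no H
  1 × C: 1 H
  1 × C (aromatic): no H
  1 × Cl: no H
  1 × N: no H
  1 × O: no H
  1 × O (charge -1): no H
  Total hydrogens = 6.
Net charge -1.
Molecular formula: C11H6BrClNO2-

C11H6BrClNO2-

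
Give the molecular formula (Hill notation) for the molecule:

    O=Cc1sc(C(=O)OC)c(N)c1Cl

Heavy atoms from the SMILES: 7 C, 1 Cl, 1 N, 3 O, 1 S.
Implicit hydrogens by atom environment:
  4 × C (aromatic): no H
  3 × O: no H
  1 × C: 3 H
  1 × C: 1 H
  1 × C: no H
  1 × Cl: no H
  1 × N: 2 H
  1 × S (aromatic): no H
  Total hydrogens = 6.
Molecular formula: C7H6ClNO3S

C7H6ClNO3S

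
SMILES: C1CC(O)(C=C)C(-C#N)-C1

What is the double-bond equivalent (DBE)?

Molecular formula from the SMILES: C8H11NO.
DoU = (2C + 2 + N − H − X)/2 = (2·8 + 2 + 1 − 11 − 0)/2 = 8/2 = 4.
(Structurally: 1 ring(s) + 3 π bond(s) = 4.)

4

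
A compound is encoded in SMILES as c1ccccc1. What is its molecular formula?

Heavy atoms from the SMILES: 6 C.
Implicit hydrogens by atom environment:
  6 × C (aromatic): 1 H each → 6
  Total hydrogens = 6.
Molecular formula: C6H6

C6H6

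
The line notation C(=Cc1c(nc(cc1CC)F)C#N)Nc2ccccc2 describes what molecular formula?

Heavy atoms from the SMILES: 16 C, 1 F, 3 N.
Implicit hydrogens by atom environment:
  6 × C (aromatic): 1 H each → 6
  5 × C (aromatic): no H
  2 × C: 1 H each → 2
  1 × C: 3 H
  1 × C: 2 H
  1 × C: no H
  1 × F: no H
  1 × N: 1 H
  1 × N (aromatic): no H
  1 × N: no H
  Total hydrogens = 14.
Molecular formula: C16H14FN3

C16H14FN3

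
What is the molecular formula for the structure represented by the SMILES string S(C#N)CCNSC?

C4H8N2S2

Heavy atoms from the SMILES: 4 C, 2 N, 2 S.
Implicit hydrogens by atom environment:
  2 × C: 2 H each → 4
  2 × S: no H
  1 × C: 3 H
  1 × C: no H
  1 × N: 1 H
  1 × N: no H
  Total hydrogens = 8.
Molecular formula: C4H8N2S2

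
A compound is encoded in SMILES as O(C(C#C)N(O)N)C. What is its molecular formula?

C4H8N2O2

Heavy atoms from the SMILES: 4 C, 2 N, 2 O.
Implicit hydrogens by atom environment:
  2 × C: 1 H each → 2
  1 × C: 3 H
  1 × C: no H
  1 × N: 2 H
  1 × N: no H
  1 × O: 1 H
  1 × O: no H
  Total hydrogens = 8.
Molecular formula: C4H8N2O2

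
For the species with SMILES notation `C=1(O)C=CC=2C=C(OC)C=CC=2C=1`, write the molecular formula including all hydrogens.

C11H10O2

Heavy atoms from the SMILES: 11 C, 2 O.
Implicit hydrogens by atom environment:
  6 × C (aromatic): 1 H each → 6
  4 × C (aromatic): no H
  1 × C: 3 H
  1 × O: 1 H
  1 × O: no H
  Total hydrogens = 10.
Molecular formula: C11H10O2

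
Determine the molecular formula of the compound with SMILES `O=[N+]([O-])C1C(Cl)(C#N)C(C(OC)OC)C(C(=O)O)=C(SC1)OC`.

C12H15ClN2O7S

Heavy atoms from the SMILES: 12 C, 1 Cl, 2 N, 7 O, 1 S.
Implicit hydrogens by atom environment:
  5 × C: no H
  5 × O: no H
  3 × C: 3 H each → 9
  3 × C: 1 H each → 3
  1 × C: 2 H
  1 × Cl: no H
  1 × N (charge +1): no H
  1 × N: no H
  1 × O: 1 H
  1 × O (charge -1): no H
  1 × S: no H
  Total hydrogens = 15.
Molecular formula: C12H15ClN2O7S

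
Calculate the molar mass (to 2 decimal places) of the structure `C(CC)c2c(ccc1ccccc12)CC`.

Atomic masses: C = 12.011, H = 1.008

Molecular formula: C15H18.
M = 15×12.011 + 18×1.008 = 198.31 g/mol.

198.31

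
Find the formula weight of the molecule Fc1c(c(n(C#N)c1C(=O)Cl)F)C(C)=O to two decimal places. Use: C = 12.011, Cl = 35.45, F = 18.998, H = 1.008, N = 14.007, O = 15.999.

232.57

Molecular formula: C8H3ClF2N2O2.
M = 8×12.011 + 1×35.45 + 2×18.998 + 3×1.008 + 2×14.007 + 2×15.999 = 232.57 g/mol.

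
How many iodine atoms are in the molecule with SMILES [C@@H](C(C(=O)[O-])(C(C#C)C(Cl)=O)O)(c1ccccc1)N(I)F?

The symbol for iodine appears 1 time in the SMILES.

1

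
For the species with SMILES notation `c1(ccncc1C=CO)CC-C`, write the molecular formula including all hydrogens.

Heavy atoms from the SMILES: 10 C, 1 N, 1 O.
Implicit hydrogens by atom environment:
  3 × C (aromatic): 1 H each → 3
  2 × C: 2 H each → 4
  2 × C: 1 H each → 2
  2 × C (aromatic): no H
  1 × C: 3 H
  1 × N (aromatic): no H
  1 × O: 1 H
  Total hydrogens = 13.
Molecular formula: C10H13NO

C10H13NO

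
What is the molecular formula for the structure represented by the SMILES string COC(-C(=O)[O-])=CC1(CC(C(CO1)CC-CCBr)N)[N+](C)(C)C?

Heavy atoms from the SMILES: 1 Br, 16 C, 2 N, 4 O.
Implicit hydrogens by atom environment:
  6 × C: 2 H each → 12
  4 × C: 3 H each → 12
  3 × C: 1 H each → 3
  3 × C: no H
  3 × O: no H
  1 × Br: no H
  1 × N: 2 H
  1 × N (charge +1): no H
  1 × O (charge -1): no H
  Total hydrogens = 29.
Molecular formula: C16H29BrN2O4

C16H29BrN2O4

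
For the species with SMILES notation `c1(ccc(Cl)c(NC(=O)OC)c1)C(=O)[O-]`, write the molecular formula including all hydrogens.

C9H7ClNO4-

Heavy atoms from the SMILES: 9 C, 1 Cl, 1 N, 4 O.
Implicit hydrogens by atom environment:
  3 × C (aromatic): 1 H each → 3
  3 × C (aromatic): no H
  3 × O: no H
  2 × C: no H
  1 × C: 3 H
  1 × Cl: no H
  1 × N: 1 H
  1 × O (charge -1): no H
  Total hydrogens = 7.
Net charge -1.
Molecular formula: C9H7ClNO4-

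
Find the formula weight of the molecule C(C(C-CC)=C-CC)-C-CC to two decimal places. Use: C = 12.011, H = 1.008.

154.30

Molecular formula: C11H22.
M = 11×12.011 + 22×1.008 = 154.30 g/mol.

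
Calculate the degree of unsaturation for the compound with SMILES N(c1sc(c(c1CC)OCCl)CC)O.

3

Molecular formula from the SMILES: C9H14ClNO2S.
DoU = (2C + 2 + N − H − X)/2 = (2·9 + 2 + 1 − 14 − 1)/2 = 6/2 = 3.
(Structurally: 1 ring(s) + 2 π bond(s) = 3.)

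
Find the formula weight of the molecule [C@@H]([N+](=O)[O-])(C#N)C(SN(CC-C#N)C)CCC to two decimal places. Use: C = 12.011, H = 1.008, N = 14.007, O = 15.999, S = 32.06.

Molecular formula: C10H16N4O2S.
M = 10×12.011 + 16×1.008 + 4×14.007 + 2×15.999 + 1×32.06 = 256.32 g/mol.

256.32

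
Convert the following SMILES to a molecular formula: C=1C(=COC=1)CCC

Heavy atoms from the SMILES: 7 C, 1 O.
Implicit hydrogens by atom environment:
  3 × C (aromatic): 1 H each → 3
  2 × C: 2 H each → 4
  1 × C: 3 H
  1 × C (aromatic): no H
  1 × O (aromatic): no H
  Total hydrogens = 10.
Molecular formula: C7H10O

C7H10O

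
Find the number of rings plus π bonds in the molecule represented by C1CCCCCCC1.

1

Molecular formula from the SMILES: C8H16.
DoU = (2C + 2 + N − H − X)/2 = (2·8 + 2 + 0 − 16 − 0)/2 = 2/2 = 1.
(Structurally: 1 ring(s) + 0 π bond(s) = 1.)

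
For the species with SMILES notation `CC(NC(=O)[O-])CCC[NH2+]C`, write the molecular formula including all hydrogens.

C7H16N2O2

Heavy atoms from the SMILES: 7 C, 2 N, 2 O.
Implicit hydrogens by atom environment:
  3 × C: 2 H each → 6
  2 × C: 3 H each → 6
  1 × C: 1 H
  1 × C: no H
  1 × N (charge +1): 2 H
  1 × N: 1 H
  1 × O: no H
  1 × O (charge -1): no H
  Total hydrogens = 16.
Molecular formula: C7H16N2O2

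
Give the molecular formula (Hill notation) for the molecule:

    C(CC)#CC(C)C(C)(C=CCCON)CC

C14H25NO

Heavy atoms from the SMILES: 14 C, 1 N, 1 O.
Implicit hydrogens by atom environment:
  4 × C: 3 H each → 12
  4 × C: 2 H each → 8
  3 × C: 1 H each → 3
  3 × C: no H
  1 × N: 2 H
  1 × O: no H
  Total hydrogens = 25.
Molecular formula: C14H25NO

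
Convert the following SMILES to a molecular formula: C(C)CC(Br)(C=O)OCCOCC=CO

Heavy atoms from the SMILES: 1 Br, 10 C, 4 O.
Implicit hydrogens by atom environment:
  5 × C: 2 H each → 10
  3 × C: 1 H each → 3
  3 × O: no H
  1 × Br: no H
  1 × C: 3 H
  1 × C: no H
  1 × O: 1 H
  Total hydrogens = 17.
Molecular formula: C10H17BrO4

C10H17BrO4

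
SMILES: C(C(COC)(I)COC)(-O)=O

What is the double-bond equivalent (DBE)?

Molecular formula from the SMILES: C6H11IO4.
DoU = (2C + 2 + N − H − X)/2 = (2·6 + 2 + 0 − 11 − 1)/2 = 2/2 = 1.
(Structurally: 0 ring(s) + 1 π bond(s) = 1.)

1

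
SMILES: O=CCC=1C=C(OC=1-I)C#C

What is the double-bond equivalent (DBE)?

Molecular formula from the SMILES: C8H5IO2.
DoU = (2C + 2 + N − H − X)/2 = (2·8 + 2 + 0 − 5 − 1)/2 = 12/2 = 6.
(Structurally: 1 ring(s) + 5 π bond(s) = 6.)

6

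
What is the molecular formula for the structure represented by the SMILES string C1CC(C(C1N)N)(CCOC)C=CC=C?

Heavy atoms from the SMILES: 12 C, 2 N, 1 O.
Implicit hydrogens by atom environment:
  5 × C: 2 H each → 10
  5 × C: 1 H each → 5
  2 × N: 2 H each → 4
  1 × C: 3 H
  1 × C: no H
  1 × O: no H
  Total hydrogens = 22.
Molecular formula: C12H22N2O

C12H22N2O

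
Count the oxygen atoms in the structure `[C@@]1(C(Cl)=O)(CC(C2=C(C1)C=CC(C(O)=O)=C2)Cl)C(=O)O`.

The symbol for oxygen appears 5 times in the SMILES.

5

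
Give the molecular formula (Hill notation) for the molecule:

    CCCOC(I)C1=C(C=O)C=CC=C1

C11H13IO2

Heavy atoms from the SMILES: 11 C, 1 I, 2 O.
Implicit hydrogens by atom environment:
  4 × C (aromatic): 1 H each → 4
  2 × C: 2 H each → 4
  2 × C: 1 H each → 2
  2 × C (aromatic): no H
  2 × O: no H
  1 × C: 3 H
  1 × I: no H
  Total hydrogens = 13.
Molecular formula: C11H13IO2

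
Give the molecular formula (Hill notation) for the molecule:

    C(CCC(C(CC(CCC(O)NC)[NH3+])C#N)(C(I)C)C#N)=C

C16H28IN4O+

Heavy atoms from the SMILES: 16 C, 1 I, 4 N, 1 O.
Implicit hydrogens by atom environment:
  6 × C: 2 H each → 12
  5 × C: 1 H each → 5
  3 × C: no H
  2 × C: 3 H each → 6
  2 × N: no H
  1 × I: no H
  1 × N (charge +1): 3 H
  1 × N: 1 H
  1 × O: 1 H
  Total hydrogens = 28.
Net charge +1.
Molecular formula: C16H28IN4O+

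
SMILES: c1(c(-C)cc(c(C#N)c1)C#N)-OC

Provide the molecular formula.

C10H8N2O

Heavy atoms from the SMILES: 10 C, 2 N, 1 O.
Implicit hydrogens by atom environment:
  4 × C (aromatic): no H
  2 × C: 3 H each → 6
  2 × C (aromatic): 1 H each → 2
  2 × C: no H
  2 × N: no H
  1 × O: no H
  Total hydrogens = 8.
Molecular formula: C10H8N2O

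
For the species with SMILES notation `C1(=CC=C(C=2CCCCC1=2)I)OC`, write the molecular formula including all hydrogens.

Heavy atoms from the SMILES: 11 C, 1 I, 1 O.
Implicit hydrogens by atom environment:
  4 × C: 2 H each → 8
  4 × C (aromatic): no H
  2 × C (aromatic): 1 H each → 2
  1 × C: 3 H
  1 × I: no H
  1 × O: no H
  Total hydrogens = 13.
Molecular formula: C11H13IO

C11H13IO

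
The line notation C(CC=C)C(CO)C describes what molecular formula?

C7H14O

Heavy atoms from the SMILES: 7 C, 1 O.
Implicit hydrogens by atom environment:
  4 × C: 2 H each → 8
  2 × C: 1 H each → 2
  1 × C: 3 H
  1 × O: 1 H
  Total hydrogens = 14.
Molecular formula: C7H14O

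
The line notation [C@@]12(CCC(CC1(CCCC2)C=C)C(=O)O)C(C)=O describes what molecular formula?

C15H22O3

Heavy atoms from the SMILES: 15 C, 3 O.
Implicit hydrogens by atom environment:
  8 × C: 2 H each → 16
  4 × C: no H
  2 × C: 1 H each → 2
  2 × O: no H
  1 × C: 3 H
  1 × O: 1 H
  Total hydrogens = 22.
Molecular formula: C15H22O3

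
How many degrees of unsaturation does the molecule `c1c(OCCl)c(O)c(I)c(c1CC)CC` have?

Molecular formula from the SMILES: C11H14ClIO2.
DoU = (2C + 2 + N − H − X)/2 = (2·11 + 2 + 0 − 14 − 2)/2 = 8/2 = 4.
(Structurally: 1 ring(s) + 3 π bond(s) = 4.)

4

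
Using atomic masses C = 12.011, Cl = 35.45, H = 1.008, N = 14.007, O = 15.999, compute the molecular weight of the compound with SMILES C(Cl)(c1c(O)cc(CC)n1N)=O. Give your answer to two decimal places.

Molecular formula: C7H9ClN2O2.
M = 7×12.011 + 1×35.45 + 9×1.008 + 2×14.007 + 2×15.999 = 188.61 g/mol.

188.61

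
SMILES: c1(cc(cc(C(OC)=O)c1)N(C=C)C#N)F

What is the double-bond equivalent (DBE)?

8

Molecular formula from the SMILES: C11H9FN2O2.
DoU = (2C + 2 + N − H − X)/2 = (2·11 + 2 + 2 − 9 − 1)/2 = 16/2 = 8.
(Structurally: 1 ring(s) + 7 π bond(s) = 8.)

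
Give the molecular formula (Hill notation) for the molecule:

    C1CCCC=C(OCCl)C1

Heavy atoms from the SMILES: 8 C, 1 Cl, 1 O.
Implicit hydrogens by atom environment:
  6 × C: 2 H each → 12
  1 × C: 1 H
  1 × C: no H
  1 × Cl: no H
  1 × O: no H
  Total hydrogens = 13.
Molecular formula: C8H13ClO

C8H13ClO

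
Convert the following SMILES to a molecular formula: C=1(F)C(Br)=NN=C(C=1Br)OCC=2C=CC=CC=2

Heavy atoms from the SMILES: 2 Br, 11 C, 1 F, 2 N, 1 O.
Implicit hydrogens by atom environment:
  5 × C (aromatic): 1 H each → 5
  5 × C (aromatic): no H
  2 × Br: no H
  2 × N (aromatic): no H
  1 × C: 2 H
  1 × F: no H
  1 × O: no H
  Total hydrogens = 7.
Molecular formula: C11H7Br2FN2O

C11H7Br2FN2O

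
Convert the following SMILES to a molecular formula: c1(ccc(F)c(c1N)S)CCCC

Heavy atoms from the SMILES: 10 C, 1 F, 1 N, 1 S.
Implicit hydrogens by atom environment:
  4 × C (aromatic): no H
  3 × C: 2 H each → 6
  2 × C (aromatic): 1 H each → 2
  1 × C: 3 H
  1 × F: no H
  1 × N: 2 H
  1 × S: 1 H
  Total hydrogens = 14.
Molecular formula: C10H14FNS

C10H14FNS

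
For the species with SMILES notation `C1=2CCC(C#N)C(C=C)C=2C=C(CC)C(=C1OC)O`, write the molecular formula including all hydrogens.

Heavy atoms from the SMILES: 16 C, 1 N, 2 O.
Implicit hydrogens by atom environment:
  5 × C (aromatic): no H
  4 × C: 2 H each → 8
  3 × C: 1 H each → 3
  2 × C: 3 H each → 6
  1 × C (aromatic): 1 H
  1 × C: no H
  1 × N: no H
  1 × O: 1 H
  1 × O: no H
  Total hydrogens = 19.
Molecular formula: C16H19NO2

C16H19NO2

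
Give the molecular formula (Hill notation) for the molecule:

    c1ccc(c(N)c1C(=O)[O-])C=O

Heavy atoms from the SMILES: 8 C, 1 N, 3 O.
Implicit hydrogens by atom environment:
  3 × C (aromatic): 1 H each → 3
  3 × C (aromatic): no H
  2 × O: no H
  1 × C: 1 H
  1 × C: no H
  1 × N: 2 H
  1 × O (charge -1): no H
  Total hydrogens = 6.
Net charge -1.
Molecular formula: C8H6NO3-

C8H6NO3-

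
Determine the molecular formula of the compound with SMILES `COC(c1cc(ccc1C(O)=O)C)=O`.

Heavy atoms from the SMILES: 10 C, 4 O.
Implicit hydrogens by atom environment:
  3 × C (aromatic): 1 H each → 3
  3 × C (aromatic): no H
  3 × O: no H
  2 × C: 3 H each → 6
  2 × C: no H
  1 × O: 1 H
  Total hydrogens = 10.
Molecular formula: C10H10O4

C10H10O4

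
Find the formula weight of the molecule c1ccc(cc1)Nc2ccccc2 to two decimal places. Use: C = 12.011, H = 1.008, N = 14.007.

Molecular formula: C12H11N.
M = 12×12.011 + 11×1.008 + 1×14.007 = 169.23 g/mol.

169.23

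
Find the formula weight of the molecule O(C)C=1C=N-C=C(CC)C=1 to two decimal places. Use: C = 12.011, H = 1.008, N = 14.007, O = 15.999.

137.18

Molecular formula: C8H11NO.
M = 8×12.011 + 11×1.008 + 1×14.007 + 1×15.999 = 137.18 g/mol.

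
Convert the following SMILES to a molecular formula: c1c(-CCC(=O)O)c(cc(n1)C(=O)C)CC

C12H15NO3

Heavy atoms from the SMILES: 12 C, 1 N, 3 O.
Implicit hydrogens by atom environment:
  3 × C: 2 H each → 6
  3 × C (aromatic): no H
  2 × C: 3 H each → 6
  2 × C (aromatic): 1 H each → 2
  2 × C: no H
  2 × O: no H
  1 × N (aromatic): no H
  1 × O: 1 H
  Total hydrogens = 15.
Molecular formula: C12H15NO3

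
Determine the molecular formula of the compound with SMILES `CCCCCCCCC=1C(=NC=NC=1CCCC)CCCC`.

C20H36N2

Heavy atoms from the SMILES: 20 C, 2 N.
Implicit hydrogens by atom environment:
  13 × C: 2 H each → 26
  3 × C: 3 H each → 9
  3 × C (aromatic): no H
  2 × N (aromatic): no H
  1 × C (aromatic): 1 H
  Total hydrogens = 36.
Molecular formula: C20H36N2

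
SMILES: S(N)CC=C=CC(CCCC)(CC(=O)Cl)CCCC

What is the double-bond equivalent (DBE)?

3

Molecular formula from the SMILES: C15H26ClNOS.
DoU = (2C + 2 + N − H − X)/2 = (2·15 + 2 + 1 − 26 − 1)/2 = 6/2 = 3.
(Structurally: 0 ring(s) + 3 π bond(s) = 3.)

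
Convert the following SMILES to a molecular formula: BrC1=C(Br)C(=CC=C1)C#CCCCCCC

Heavy atoms from the SMILES: 2 Br, 14 C.
Implicit hydrogens by atom environment:
  5 × C: 2 H each → 10
  3 × C (aromatic): 1 H each → 3
  3 × C (aromatic): no H
  2 × Br: no H
  2 × C: no H
  1 × C: 3 H
  Total hydrogens = 16.
Molecular formula: C14H16Br2

C14H16Br2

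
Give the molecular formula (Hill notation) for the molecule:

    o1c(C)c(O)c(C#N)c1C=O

C7H5NO3

Heavy atoms from the SMILES: 7 C, 1 N, 3 O.
Implicit hydrogens by atom environment:
  4 × C (aromatic): no H
  1 × C: 3 H
  1 × C: 1 H
  1 × C: no H
  1 × N: no H
  1 × O: 1 H
  1 × O (aromatic): no H
  1 × O: no H
  Total hydrogens = 5.
Molecular formula: C7H5NO3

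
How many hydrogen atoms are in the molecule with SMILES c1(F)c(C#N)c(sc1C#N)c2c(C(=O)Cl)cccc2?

4

Hydrogens are implicit in SMILES; fill each atom to its normal valence:
  6 × C (aromatic): no H
  4 × C (aromatic): 1 H each → 4
  3 × C: no H
  2 × N: no H
  1 × Cl: no H
  1 × F: no H
  1 × O: no H
  1 × S (aromatic): no H
  Total hydrogens = 4.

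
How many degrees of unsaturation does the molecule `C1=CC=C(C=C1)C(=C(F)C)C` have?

5

Molecular formula from the SMILES: C10H11F.
DoU = (2C + 2 + N − H − X)/2 = (2·10 + 2 + 0 − 11 − 1)/2 = 10/2 = 5.
(Structurally: 1 ring(s) + 4 π bond(s) = 5.)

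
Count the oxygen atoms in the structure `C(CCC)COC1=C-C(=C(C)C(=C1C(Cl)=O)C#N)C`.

2

The symbol for oxygen appears 2 times in the SMILES.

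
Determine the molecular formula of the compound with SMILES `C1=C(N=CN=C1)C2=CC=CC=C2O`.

C10H8N2O

Heavy atoms from the SMILES: 10 C, 2 N, 1 O.
Implicit hydrogens by atom environment:
  7 × C (aromatic): 1 H each → 7
  3 × C (aromatic): no H
  2 × N (aromatic): no H
  1 × O: 1 H
  Total hydrogens = 8.
Molecular formula: C10H8N2O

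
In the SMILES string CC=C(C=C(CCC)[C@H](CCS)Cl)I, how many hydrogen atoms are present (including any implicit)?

18

Hydrogens are implicit in SMILES; fill each atom to its normal valence:
  4 × C: 2 H each → 8
  3 × C: 1 H each → 3
  2 × C: 3 H each → 6
  2 × C: no H
  1 × Cl: no H
  1 × I: no H
  1 × S: 1 H
  Total hydrogens = 18.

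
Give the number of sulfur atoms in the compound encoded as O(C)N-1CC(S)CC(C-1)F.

1

The symbol for sulfur appears 1 time in the SMILES.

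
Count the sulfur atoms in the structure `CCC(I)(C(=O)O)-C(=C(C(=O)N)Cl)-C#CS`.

1

The symbol for sulfur appears 1 time in the SMILES.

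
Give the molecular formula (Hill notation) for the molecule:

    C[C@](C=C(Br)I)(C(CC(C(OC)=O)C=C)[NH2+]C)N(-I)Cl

C12H19BrClI2N2O2+

Heavy atoms from the SMILES: 1 Br, 12 C, 1 Cl, 2 I, 2 N, 2 O.
Implicit hydrogens by atom environment:
  4 × C: 1 H each → 4
  3 × C: 3 H each → 9
  3 × C: no H
  2 × C: 2 H each → 4
  2 × I: no H
  2 × O: no H
  1 × Br: no H
  1 × Cl: no H
  1 × N (charge +1): 2 H
  1 × N: no H
  Total hydrogens = 19.
Net charge +1.
Molecular formula: C12H19BrClI2N2O2+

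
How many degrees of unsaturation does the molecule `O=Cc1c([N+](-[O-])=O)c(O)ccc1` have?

6

Molecular formula from the SMILES: C7H5NO4.
DoU = (2C + 2 + N − H − X)/2 = (2·7 + 2 + 1 − 5 − 0)/2 = 12/2 = 6.
(Structurally: 1 ring(s) + 5 π bond(s) = 6.)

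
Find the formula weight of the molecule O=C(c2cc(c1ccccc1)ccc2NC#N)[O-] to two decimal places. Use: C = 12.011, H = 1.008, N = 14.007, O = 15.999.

Molecular formula: C14H9N2O2-.
M = 14×12.011 + 9×1.008 + 2×14.007 + 2×15.999 = 237.24 g/mol.

237.24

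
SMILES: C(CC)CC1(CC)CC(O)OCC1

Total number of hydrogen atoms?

22

Hydrogens are implicit in SMILES; fill each atom to its normal valence:
  7 × C: 2 H each → 14
  2 × C: 3 H each → 6
  1 × C: 1 H
  1 × C: no H
  1 × O: 1 H
  1 × O: no H
  Total hydrogens = 22.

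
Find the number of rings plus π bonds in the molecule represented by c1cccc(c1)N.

Molecular formula from the SMILES: C6H7N.
DoU = (2C + 2 + N − H − X)/2 = (2·6 + 2 + 1 − 7 − 0)/2 = 8/2 = 4.
(Structurally: 1 ring(s) + 3 π bond(s) = 4.)

4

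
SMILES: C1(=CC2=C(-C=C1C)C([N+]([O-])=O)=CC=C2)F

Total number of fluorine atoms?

The symbol for fluorine appears 1 time in the SMILES.

1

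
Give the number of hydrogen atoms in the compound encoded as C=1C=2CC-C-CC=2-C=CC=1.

Hydrogens are implicit in SMILES; fill each atom to its normal valence:
  4 × C: 2 H each → 8
  4 × C (aromatic): 1 H each → 4
  2 × C (aromatic): no H
  Total hydrogens = 12.

12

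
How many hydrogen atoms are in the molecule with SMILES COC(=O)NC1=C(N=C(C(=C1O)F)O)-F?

Hydrogens are implicit in SMILES; fill each atom to its normal valence:
  5 × C (aromatic): no H
  2 × F: no H
  2 × O: 1 H each → 2
  2 × O: no H
  1 × C: 3 H
  1 × C: no H
  1 × N: 1 H
  1 × N (aromatic): no H
  Total hydrogens = 6.

6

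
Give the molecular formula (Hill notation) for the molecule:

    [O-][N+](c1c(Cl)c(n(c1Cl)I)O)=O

C4HCl2IN2O3

Heavy atoms from the SMILES: 4 C, 2 Cl, 1 I, 2 N, 3 O.
Implicit hydrogens by atom environment:
  4 × C (aromatic): no H
  2 × Cl: no H
  1 × I: no H
  1 × N (aromatic): no H
  1 × N (charge +1): no H
  1 × O: 1 H
  1 × O: no H
  1 × O (charge -1): no H
  Total hydrogens = 1.
Molecular formula: C4HCl2IN2O3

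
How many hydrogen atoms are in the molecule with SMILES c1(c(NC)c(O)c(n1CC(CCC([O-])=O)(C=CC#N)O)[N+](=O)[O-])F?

14

Hydrogens are implicit in SMILES; fill each atom to its normal valence:
  4 × C (aromatic): no H
  3 × C: 2 H each → 6
  3 × C: no H
  2 × C: 1 H each → 2
  2 × O: 1 H each → 2
  2 × O: no H
  2 × O (charge -1): no H
  1 × C: 3 H
  1 × F: no H
  1 × N: 1 H
  1 × N (aromatic): no H
  1 × N (charge +1): no H
  1 × N: no H
  Total hydrogens = 14.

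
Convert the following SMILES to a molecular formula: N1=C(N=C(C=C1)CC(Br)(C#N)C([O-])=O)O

C8H5BrN3O3-

Heavy atoms from the SMILES: 1 Br, 8 C, 3 N, 3 O.
Implicit hydrogens by atom environment:
  3 × C: no H
  2 × C (aromatic): 1 H each → 2
  2 × C (aromatic): no H
  2 × N (aromatic): no H
  1 × Br: no H
  1 × C: 2 H
  1 × N: no H
  1 × O: 1 H
  1 × O: no H
  1 × O (charge -1): no H
  Total hydrogens = 5.
Net charge -1.
Molecular formula: C8H5BrN3O3-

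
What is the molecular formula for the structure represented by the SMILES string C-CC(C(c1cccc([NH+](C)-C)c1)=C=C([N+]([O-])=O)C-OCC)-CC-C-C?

Heavy atoms from the SMILES: 21 C, 2 N, 3 O.
Implicit hydrogens by atom environment:
  6 × C: 2 H each → 12
  5 × C: 3 H each → 15
  4 × C (aromatic): 1 H each → 4
  3 × C: no H
  2 × C (aromatic): no H
  2 × O: no H
  1 × C: 1 H
  1 × N (charge +1): 1 H
  1 × N (charge +1): no H
  1 × O (charge -1): no H
  Total hydrogens = 33.
Net charge +1.
Molecular formula: C21H33N2O3+

C21H33N2O3+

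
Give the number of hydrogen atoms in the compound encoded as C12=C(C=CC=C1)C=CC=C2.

Hydrogens are implicit in SMILES; fill each atom to its normal valence:
  8 × C (aromatic): 1 H each → 8
  2 × C (aromatic): no H
  Total hydrogens = 8.

8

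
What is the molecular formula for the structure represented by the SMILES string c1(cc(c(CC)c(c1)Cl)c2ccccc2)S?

C14H13ClS

Heavy atoms from the SMILES: 14 C, 1 Cl, 1 S.
Implicit hydrogens by atom environment:
  7 × C (aromatic): 1 H each → 7
  5 × C (aromatic): no H
  1 × C: 3 H
  1 × C: 2 H
  1 × Cl: no H
  1 × S: 1 H
  Total hydrogens = 13.
Molecular formula: C14H13ClS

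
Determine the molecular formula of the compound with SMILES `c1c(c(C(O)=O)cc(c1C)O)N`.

Heavy atoms from the SMILES: 8 C, 1 N, 3 O.
Implicit hydrogens by atom environment:
  4 × C (aromatic): no H
  2 × C (aromatic): 1 H each → 2
  2 × O: 1 H each → 2
  1 × C: 3 H
  1 × C: no H
  1 × N: 2 H
  1 × O: no H
  Total hydrogens = 9.
Molecular formula: C8H9NO3

C8H9NO3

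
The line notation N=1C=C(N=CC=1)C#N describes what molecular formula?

Heavy atoms from the SMILES: 5 C, 3 N.
Implicit hydrogens by atom environment:
  3 × C (aromatic): 1 H each → 3
  2 × N (aromatic): no H
  1 × C (aromatic): no H
  1 × C: no H
  1 × N: no H
  Total hydrogens = 3.
Molecular formula: C5H3N3

C5H3N3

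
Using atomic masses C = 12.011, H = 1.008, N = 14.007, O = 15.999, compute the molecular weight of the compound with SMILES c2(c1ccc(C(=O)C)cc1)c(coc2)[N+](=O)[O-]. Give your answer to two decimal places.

231.21

Molecular formula: C12H9NO4.
M = 12×12.011 + 9×1.008 + 1×14.007 + 4×15.999 = 231.21 g/mol.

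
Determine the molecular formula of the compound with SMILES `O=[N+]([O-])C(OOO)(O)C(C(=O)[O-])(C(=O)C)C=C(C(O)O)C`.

C9H12NO11-

Heavy atoms from the SMILES: 9 C, 1 N, 11 O.
Implicit hydrogens by atom environment:
  5 × C: no H
  5 × O: no H
  4 × O: 1 H each → 4
  2 × C: 3 H each → 6
  2 × C: 1 H each → 2
  2 × O (charge -1): no H
  1 × N (charge +1): no H
  Total hydrogens = 12.
Net charge -1.
Molecular formula: C9H12NO11-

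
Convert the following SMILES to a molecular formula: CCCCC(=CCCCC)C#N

C11H19N

Heavy atoms from the SMILES: 11 C, 1 N.
Implicit hydrogens by atom environment:
  6 × C: 2 H each → 12
  2 × C: 3 H each → 6
  2 × C: no H
  1 × C: 1 H
  1 × N: no H
  Total hydrogens = 19.
Molecular formula: C11H19N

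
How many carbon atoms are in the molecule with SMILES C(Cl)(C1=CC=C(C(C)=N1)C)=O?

8

The symbol for carbon appears 8 times in the SMILES. (Cl is a single chlorine, not C + l.)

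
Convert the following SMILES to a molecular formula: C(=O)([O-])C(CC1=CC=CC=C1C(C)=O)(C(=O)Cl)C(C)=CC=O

C16H14ClO5-

Heavy atoms from the SMILES: 16 C, 1 Cl, 5 O.
Implicit hydrogens by atom environment:
  5 × C: no H
  4 × C (aromatic): 1 H each → 4
  4 × O: no H
  2 × C: 3 H each → 6
  2 × C: 1 H each → 2
  2 × C (aromatic): no H
  1 × C: 2 H
  1 × Cl: no H
  1 × O (charge -1): no H
  Total hydrogens = 14.
Net charge -1.
Molecular formula: C16H14ClO5-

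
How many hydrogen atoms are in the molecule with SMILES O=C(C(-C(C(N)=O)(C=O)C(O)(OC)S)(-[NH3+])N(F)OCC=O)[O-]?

14

Hydrogens are implicit in SMILES; fill each atom to its normal valence:
  6 × O: no H
  5 × C: no H
  2 × C: 1 H each → 2
  1 × C: 3 H
  1 × C: 2 H
  1 × F: no H
  1 × N (charge +1): 3 H
  1 × N: 2 H
  1 × N: no H
  1 × O: 1 H
  1 × O (charge -1): no H
  1 × S: 1 H
  Total hydrogens = 14.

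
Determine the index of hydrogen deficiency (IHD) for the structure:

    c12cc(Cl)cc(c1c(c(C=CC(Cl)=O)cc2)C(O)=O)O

10

Molecular formula from the SMILES: C14H8Cl2O4.
DoU = (2C + 2 + N − H − X)/2 = (2·14 + 2 + 0 − 8 − 2)/2 = 20/2 = 10.
(Structurally: 2 ring(s) + 8 π bond(s) = 10.)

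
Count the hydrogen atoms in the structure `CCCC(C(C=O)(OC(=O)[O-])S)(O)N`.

12

Hydrogens are implicit in SMILES; fill each atom to its normal valence:
  3 × C: no H
  3 × O: no H
  2 × C: 2 H each → 4
  1 × C: 3 H
  1 × C: 1 H
  1 × N: 2 H
  1 × O: 1 H
  1 × O (charge -1): no H
  1 × S: 1 H
  Total hydrogens = 12.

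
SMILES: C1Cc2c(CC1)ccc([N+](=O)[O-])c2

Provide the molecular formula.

Heavy atoms from the SMILES: 10 C, 1 N, 2 O.
Implicit hydrogens by atom environment:
  4 × C: 2 H each → 8
  3 × C (aromatic): 1 H each → 3
  3 × C (aromatic): no H
  1 × N (charge +1): no H
  1 × O: no H
  1 × O (charge -1): no H
  Total hydrogens = 11.
Molecular formula: C10H11NO2

C10H11NO2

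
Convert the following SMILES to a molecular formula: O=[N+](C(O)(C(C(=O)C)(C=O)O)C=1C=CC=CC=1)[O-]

Heavy atoms from the SMILES: 11 C, 1 N, 6 O.
Implicit hydrogens by atom environment:
  5 × C (aromatic): 1 H each → 5
  3 × C: no H
  3 × O: no H
  2 × O: 1 H each → 2
  1 × C: 3 H
  1 × C: 1 H
  1 × C (aromatic): no H
  1 × N (charge +1): no H
  1 × O (charge -1): no H
  Total hydrogens = 11.
Molecular formula: C11H11NO6

C11H11NO6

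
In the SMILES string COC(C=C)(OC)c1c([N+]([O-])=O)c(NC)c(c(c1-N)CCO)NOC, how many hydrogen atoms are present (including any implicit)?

Hydrogens are implicit in SMILES; fill each atom to its normal valence:
  6 × C (aromatic): no H
  4 × C: 3 H each → 12
  4 × O: no H
  3 × C: 2 H each → 6
  2 × N: 1 H each → 2
  1 × C: 1 H
  1 × C: no H
  1 × N: 2 H
  1 × N (charge +1): no H
  1 × O: 1 H
  1 × O (charge -1): no H
  Total hydrogens = 24.

24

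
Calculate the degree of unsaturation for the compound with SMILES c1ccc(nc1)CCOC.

Molecular formula from the SMILES: C8H11NO.
DoU = (2C + 2 + N − H − X)/2 = (2·8 + 2 + 1 − 11 − 0)/2 = 8/2 = 4.
(Structurally: 1 ring(s) + 3 π bond(s) = 4.)

4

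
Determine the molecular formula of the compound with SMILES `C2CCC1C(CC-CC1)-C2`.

C10H18

Heavy atoms from the SMILES: 10 C.
Implicit hydrogens by atom environment:
  8 × C: 2 H each → 16
  2 × C: 1 H each → 2
  Total hydrogens = 18.
Molecular formula: C10H18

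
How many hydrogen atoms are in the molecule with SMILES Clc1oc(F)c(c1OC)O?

Hydrogens are implicit in SMILES; fill each atom to its normal valence:
  4 × C (aromatic): no H
  1 × C: 3 H
  1 × Cl: no H
  1 × F: no H
  1 × O: 1 H
  1 × O (aromatic): no H
  1 × O: no H
  Total hydrogens = 4.

4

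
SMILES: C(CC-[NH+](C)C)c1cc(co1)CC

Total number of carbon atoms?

11

The symbol for carbon appears 11 times in the SMILES. Lowercase c denotes aromatic carbon and counts toward C.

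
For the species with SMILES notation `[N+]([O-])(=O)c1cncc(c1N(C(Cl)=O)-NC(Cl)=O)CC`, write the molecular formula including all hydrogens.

Heavy atoms from the SMILES: 9 C, 2 Cl, 4 N, 4 O.
Implicit hydrogens by atom environment:
  3 × C (aromatic): no H
  3 × O: no H
  2 × C (aromatic): 1 H each → 2
  2 × C: no H
  2 × Cl: no H
  1 × C: 3 H
  1 × C: 2 H
  1 × N: 1 H
  1 × N (aromatic): no H
  1 × N (charge +1): no H
  1 × N: no H
  1 × O (charge -1): no H
  Total hydrogens = 8.
Molecular formula: C9H8Cl2N4O4

C9H8Cl2N4O4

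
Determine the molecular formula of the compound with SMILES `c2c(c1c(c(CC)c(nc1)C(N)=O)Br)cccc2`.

C14H13BrN2O

Heavy atoms from the SMILES: 1 Br, 14 C, 2 N, 1 O.
Implicit hydrogens by atom environment:
  6 × C (aromatic): 1 H each → 6
  5 × C (aromatic): no H
  1 × Br: no H
  1 × C: 3 H
  1 × C: 2 H
  1 × C: no H
  1 × N: 2 H
  1 × N (aromatic): no H
  1 × O: no H
  Total hydrogens = 13.
Molecular formula: C14H13BrN2O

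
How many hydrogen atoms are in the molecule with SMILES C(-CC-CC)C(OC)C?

18

Hydrogens are implicit in SMILES; fill each atom to its normal valence:
  4 × C: 2 H each → 8
  3 × C: 3 H each → 9
  1 × C: 1 H
  1 × O: no H
  Total hydrogens = 18.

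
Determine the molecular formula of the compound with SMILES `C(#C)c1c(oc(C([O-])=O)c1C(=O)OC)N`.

C9H6NO5-

Heavy atoms from the SMILES: 9 C, 1 N, 5 O.
Implicit hydrogens by atom environment:
  4 × C (aromatic): no H
  3 × C: no H
  3 × O: no H
  1 × C: 3 H
  1 × C: 1 H
  1 × N: 2 H
  1 × O (aromatic): no H
  1 × O (charge -1): no H
  Total hydrogens = 6.
Net charge -1.
Molecular formula: C9H6NO5-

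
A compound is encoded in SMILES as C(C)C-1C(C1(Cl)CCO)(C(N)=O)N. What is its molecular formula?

C8H15ClN2O2

Heavy atoms from the SMILES: 8 C, 1 Cl, 2 N, 2 O.
Implicit hydrogens by atom environment:
  3 × C: 2 H each → 6
  3 × C: no H
  2 × N: 2 H each → 4
  1 × C: 3 H
  1 × C: 1 H
  1 × Cl: no H
  1 × O: 1 H
  1 × O: no H
  Total hydrogens = 15.
Molecular formula: C8H15ClN2O2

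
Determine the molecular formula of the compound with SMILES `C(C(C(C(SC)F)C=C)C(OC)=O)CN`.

C10H18FNO2S

Heavy atoms from the SMILES: 10 C, 1 F, 1 N, 2 O, 1 S.
Implicit hydrogens by atom environment:
  4 × C: 1 H each → 4
  3 × C: 2 H each → 6
  2 × C: 3 H each → 6
  2 × O: no H
  1 × C: no H
  1 × F: no H
  1 × N: 2 H
  1 × S: no H
  Total hydrogens = 18.
Molecular formula: C10H18FNO2S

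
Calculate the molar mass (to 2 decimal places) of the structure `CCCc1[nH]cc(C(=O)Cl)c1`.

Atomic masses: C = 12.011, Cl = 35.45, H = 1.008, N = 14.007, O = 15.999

Molecular formula: C8H10ClNO.
M = 8×12.011 + 1×35.45 + 10×1.008 + 1×14.007 + 1×15.999 = 171.62 g/mol.

171.62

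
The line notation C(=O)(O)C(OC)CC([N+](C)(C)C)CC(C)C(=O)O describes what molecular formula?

Heavy atoms from the SMILES: 12 C, 1 N, 5 O.
Implicit hydrogens by atom environment:
  5 × C: 3 H each → 15
  3 × C: 1 H each → 3
  3 × O: no H
  2 × C: 2 H each → 4
  2 × C: no H
  2 × O: 1 H each → 2
  1 × N (charge +1): no H
  Total hydrogens = 24.
Net charge +1.
Molecular formula: C12H24NO5+

C12H24NO5+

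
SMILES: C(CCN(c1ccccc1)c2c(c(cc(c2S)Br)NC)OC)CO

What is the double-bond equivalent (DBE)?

8

Molecular formula from the SMILES: C18H23BrN2O2S.
DoU = (2C + 2 + N − H − X)/2 = (2·18 + 2 + 2 − 23 − 1)/2 = 16/2 = 8.
(Structurally: 2 ring(s) + 6 π bond(s) = 8.)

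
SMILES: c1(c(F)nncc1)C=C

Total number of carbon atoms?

The symbol for carbon appears 6 times in the SMILES. Lowercase c denotes aromatic carbon and counts toward C.

6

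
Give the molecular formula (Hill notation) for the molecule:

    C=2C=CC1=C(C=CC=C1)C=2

C10H8

Heavy atoms from the SMILES: 10 C.
Implicit hydrogens by atom environment:
  8 × C (aromatic): 1 H each → 8
  2 × C (aromatic): no H
  Total hydrogens = 8.
Molecular formula: C10H8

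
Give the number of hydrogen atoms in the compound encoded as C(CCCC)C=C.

Hydrogens are implicit in SMILES; fill each atom to its normal valence:
  5 × C: 2 H each → 10
  1 × C: 3 H
  1 × C: 1 H
  Total hydrogens = 14.

14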